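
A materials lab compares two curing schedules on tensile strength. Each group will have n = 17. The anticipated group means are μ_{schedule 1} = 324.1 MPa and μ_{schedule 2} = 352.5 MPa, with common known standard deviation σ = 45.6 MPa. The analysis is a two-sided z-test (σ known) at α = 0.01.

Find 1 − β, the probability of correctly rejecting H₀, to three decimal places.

Standardized effect: d = |μ_{schedule 1} − μ_{schedule 2}| / σ = |324.1 − 352.5| / 45.6 = 0.6228
Noncentrality parameter: δ = d·√(n/2) = 0.6228 × √(17/2) = 1.8158
Two-sided α = 0.01 → critical value z_{0.005} = 2.576.
Power = Φ(δ − 2.576) + Φ(−δ − 2.576) = Φ(-0.760) + Φ(-4.392) = 0.2236 + 0.0000 = 0.2236.

Power ≈ 0.224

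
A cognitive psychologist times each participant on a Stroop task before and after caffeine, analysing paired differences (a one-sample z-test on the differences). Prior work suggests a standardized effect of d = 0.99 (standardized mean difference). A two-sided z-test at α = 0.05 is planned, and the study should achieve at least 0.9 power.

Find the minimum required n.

n = 11

Set Φ(δ − 1.960) = 0.9; then δ − 1.960 = Φ⁻¹(0.9) = 1.282, giving δ = 3.242.
(For δ > 0 the lower-tail rejection region contributes negligibly to power, so the one-term inversion is standard.)
δ = d·√n ⇒ n = (δ/d)² = (3.242 / 0.99)² = 10.72.
Rounding up, n = 11.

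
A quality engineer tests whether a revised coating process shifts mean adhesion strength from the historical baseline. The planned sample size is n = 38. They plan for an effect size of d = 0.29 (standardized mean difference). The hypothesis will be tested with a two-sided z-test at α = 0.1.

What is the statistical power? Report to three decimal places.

Noncentrality parameter: δ = d·√n = 0.29 × √38 = 1.7877
Critical value for a two-sided test at α = 0.1: z_{α/2} = 1.645.
Power = Φ(δ − 1.645) + Φ(−δ − 1.645) = Φ(0.143) + Φ(-3.433) = 0.5568 + 0.0003 = 0.5571.

Power ≈ 0.557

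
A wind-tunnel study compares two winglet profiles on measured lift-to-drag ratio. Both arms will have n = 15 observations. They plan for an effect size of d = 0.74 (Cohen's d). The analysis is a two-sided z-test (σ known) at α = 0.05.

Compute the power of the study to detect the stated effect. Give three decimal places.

Power ≈ 0.527

Noncentrality parameter: δ = d·√(n/2) = 0.74 × √(15/2) = 2.0266
Critical value for a two-sided test at α = 0.05: z_{α/2} = 1.960.
Power = Φ(δ − 1.960) + Φ(−δ − 1.960) = Φ(0.067) + Φ(-3.987) = 0.5266 + 0.0000 = 0.5266.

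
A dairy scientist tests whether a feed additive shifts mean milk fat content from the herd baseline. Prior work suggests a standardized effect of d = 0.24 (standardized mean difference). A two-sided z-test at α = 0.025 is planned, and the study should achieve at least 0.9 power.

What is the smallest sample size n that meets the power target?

For power 0.9 need Φ(δ − z_{0.0125}) = 0.9, so δ = z_{0.0125} + z_{0.10} = 2.241 + 1.282 = 3.523.
(Ignoring the negligible lower-tail rejection probability gives the usual closed-form inversion.)
δ = d·√n ⇒ n = (δ/d)² = (3.523 / 0.24)² = 215.47.
Rounding up, n = 216.

n = 216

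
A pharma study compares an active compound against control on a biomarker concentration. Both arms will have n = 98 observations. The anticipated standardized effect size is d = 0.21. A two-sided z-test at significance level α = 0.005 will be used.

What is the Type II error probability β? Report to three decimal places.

Noncentrality parameter: δ = d·√(n/2) = 0.21 × √(98/2) = 1.4700
Two-sided α = 0.005 → critical value z_{0.0025} = 2.807.
Power = Φ(δ − 2.807) + Φ(−δ − 2.807) = Φ(-1.337) + Φ(-4.277) = 0.0906 + 0.0000 = 0.0906.
Type II error: β = 1 − power = 1 − 0.0906 = 0.9094.

β ≈ 0.909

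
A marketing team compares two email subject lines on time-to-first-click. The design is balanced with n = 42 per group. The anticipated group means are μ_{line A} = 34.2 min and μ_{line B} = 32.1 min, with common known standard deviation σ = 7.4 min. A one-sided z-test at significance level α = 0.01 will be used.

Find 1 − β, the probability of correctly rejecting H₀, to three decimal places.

Standardized effect: d = |μ_{line A} − μ_{line B}| / σ = |34.2 − 32.1| / 7.4 = 0.2838
Noncentrality parameter: λ = d·√(n/2) = 0.2838 × √(42/2) = 1.3005
One-sided α = 0.01 → critical value z_{0.01} = 2.326.
Power = Φ(λ − 2.326) = Φ(-1.026) = 0.1525.

Power ≈ 0.152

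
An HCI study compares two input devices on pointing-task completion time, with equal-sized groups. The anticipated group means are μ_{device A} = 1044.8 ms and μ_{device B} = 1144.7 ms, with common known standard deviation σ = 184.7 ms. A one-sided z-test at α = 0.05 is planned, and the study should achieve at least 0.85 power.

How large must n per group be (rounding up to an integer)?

Standardized effect: d = |μ_{device A} − μ_{device B}| / σ = |1044.8 − 1144.7| / 184.7 = 0.5409
Set Φ(δ − 1.645) = 0.85; then δ − 1.645 = Φ⁻¹(0.85) = 1.036, giving δ = 2.681.
δ = d·√(n/2) ⇒ n = 2(δ/d)² = 2 × (2.681 / 0.5409)² = 49.15.
Round up to the next whole unit.

n = 50 per group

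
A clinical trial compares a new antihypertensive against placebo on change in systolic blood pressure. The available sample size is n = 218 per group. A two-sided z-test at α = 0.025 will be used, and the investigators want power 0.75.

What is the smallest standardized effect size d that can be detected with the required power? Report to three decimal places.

d ≈ 0.279

Need Φ(δ − 2.241) = 0.75, so δ = 2.241 + 0.674 = 2.916.
(Lower-tail contribution to power is negligible for δ > 0.)
δ = d·√(n/2) ⇒ d = δ/√(n/2) = 2.916/√(218/2) = 0.2793.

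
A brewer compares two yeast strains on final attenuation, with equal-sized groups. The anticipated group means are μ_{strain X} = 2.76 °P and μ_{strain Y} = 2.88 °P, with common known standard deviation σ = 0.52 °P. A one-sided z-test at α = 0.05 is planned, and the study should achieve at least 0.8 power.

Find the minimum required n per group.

Standardized effect: d = |μ_{strain X} − μ_{strain Y}| / σ = |2.76 − 2.88| / 0.52 = 0.2308
For power 0.8 need Φ(δ − z_{0.05}) = 0.8, so δ = z_{0.05} + z_{0.20} = 1.645 + 0.842 = 2.486.
δ = d·√(n/2) ⇒ n = 2(δ/d)² = 2 × (2.486 / 0.2308)² = 232.19.
Rounding up, n = 233 per group.

n = 233 per group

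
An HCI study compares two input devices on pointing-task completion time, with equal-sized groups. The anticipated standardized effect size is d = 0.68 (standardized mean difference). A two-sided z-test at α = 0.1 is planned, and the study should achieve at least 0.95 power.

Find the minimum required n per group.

Set Φ(δ − 1.645) = 0.95; then δ − 1.645 = Φ⁻¹(0.95) = 1.645, giving δ = 3.290.
(The Φ(−δ − z_{α/2}) term is vanishingly small for δ > 0 and is dropped in the standard sample-size formula.)
δ = d·√(n/2) ⇒ n = 2(δ/d)² = 2 × (3.290 / 0.68)² = 46.81.
Round up to the next whole unit.

n = 47 per group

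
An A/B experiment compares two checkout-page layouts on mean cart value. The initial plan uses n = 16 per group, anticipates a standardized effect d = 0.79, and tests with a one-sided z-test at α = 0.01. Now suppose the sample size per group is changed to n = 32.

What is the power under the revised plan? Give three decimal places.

Power ≈ 0.798

With n = 32 per group: δ = d·√(n/2) = 0.79 × √(32/2) = 3.1600. Critical value z_{0.01} = 2.326.
Revised power = Φ(δ − 2.326) = Φ(0.834) = 0.7978.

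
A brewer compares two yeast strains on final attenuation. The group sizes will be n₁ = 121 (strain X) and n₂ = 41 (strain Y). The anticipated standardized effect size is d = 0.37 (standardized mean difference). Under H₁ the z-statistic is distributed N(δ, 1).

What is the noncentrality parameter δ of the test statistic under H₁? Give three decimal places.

δ ≈ 2.048

The noncentrality parameter scales effect size by the design's sample-size factor: δ = d / √(1/n₁ + 1/n₂) = 0.37 / √(1/121 + 1/41) = 2.0475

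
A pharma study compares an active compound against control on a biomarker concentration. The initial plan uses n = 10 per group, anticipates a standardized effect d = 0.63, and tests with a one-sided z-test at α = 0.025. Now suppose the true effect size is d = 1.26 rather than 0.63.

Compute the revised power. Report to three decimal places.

With d = 1.26: δ = d·√(n/2) = 1.26 × √(10/2) = 2.8174. Critical value z_{0.025} = 1.960.
Revised power = P(Z > 1.960 − δ) = Φ(0.857) = 0.8044.

Power ≈ 0.804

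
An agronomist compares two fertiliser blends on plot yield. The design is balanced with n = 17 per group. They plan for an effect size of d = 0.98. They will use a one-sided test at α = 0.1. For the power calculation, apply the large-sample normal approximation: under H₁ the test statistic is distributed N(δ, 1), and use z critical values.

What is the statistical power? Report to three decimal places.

Noncentrality parameter: δ = d·√(n/2) = 0.98 × √(17/2) = 2.8572
One-sided α = 0.1 → critical value z_{0.1} = 1.282.
Power = P(Z > 1.282 − δ) = Φ(1.576) = 0.9424.

Power ≈ 0.942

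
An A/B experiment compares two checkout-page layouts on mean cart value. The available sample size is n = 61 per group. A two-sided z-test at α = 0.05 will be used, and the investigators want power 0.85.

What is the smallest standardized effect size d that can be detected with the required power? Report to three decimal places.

Need Φ(δ − 1.960) = 0.85, so δ = 1.960 + 1.036 = 2.996.
(Lower-tail contribution to power is negligible for δ > 0.)
δ = d·√(n/2) ⇒ d = δ/√(n/2) = 2.996/√(61/2) = 0.5426.

d ≈ 0.543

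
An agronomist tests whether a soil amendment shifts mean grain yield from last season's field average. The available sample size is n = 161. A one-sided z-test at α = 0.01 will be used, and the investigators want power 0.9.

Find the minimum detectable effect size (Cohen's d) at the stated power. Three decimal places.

d ≈ 0.284

Need Φ(δ − 2.326) = 0.9, so δ = 2.326 + 1.282 = 3.608.
δ = d·√n ⇒ d = δ/√n = 3.608/√161 = 0.2843.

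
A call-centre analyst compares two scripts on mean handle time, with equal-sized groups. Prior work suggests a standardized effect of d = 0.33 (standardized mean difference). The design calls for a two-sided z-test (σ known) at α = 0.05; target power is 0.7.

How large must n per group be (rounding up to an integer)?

For power 0.7 need Φ(δ − z_{0.025}) = 0.7, so δ = z_{0.025} + z_{0.30} = 1.960 + 0.524 = 2.484.
(The Φ(−δ − z_{α/2}) term is vanishingly small for δ > 0 and is dropped in the standard sample-size formula.)
δ = d·√(n/2) ⇒ n = 2(δ/d)² = 2 × (2.484 / 0.33)² = 113.35.
Rounding up, n = 114 per group.

n = 114 per group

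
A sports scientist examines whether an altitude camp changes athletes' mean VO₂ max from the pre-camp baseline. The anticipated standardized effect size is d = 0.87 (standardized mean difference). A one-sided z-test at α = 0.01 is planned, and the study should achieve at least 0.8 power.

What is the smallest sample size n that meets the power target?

Set Φ(δ − 2.326) = 0.8; then δ − 2.326 = Φ⁻¹(0.8) = 0.842, giving δ = 3.168.
δ = d·√n ⇒ n = (δ/d)² = (3.168 / 0.87)² = 13.26.
Rounding up, n = 14.

n = 14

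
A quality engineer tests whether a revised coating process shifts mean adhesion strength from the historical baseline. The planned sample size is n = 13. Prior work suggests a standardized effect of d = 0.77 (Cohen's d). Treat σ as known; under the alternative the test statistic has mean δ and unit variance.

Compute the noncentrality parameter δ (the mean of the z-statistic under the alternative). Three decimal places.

The noncentrality parameter scales effect size by the design's sample-size factor: δ = d·√n = 0.77 × √13 = 2.7763

δ ≈ 2.776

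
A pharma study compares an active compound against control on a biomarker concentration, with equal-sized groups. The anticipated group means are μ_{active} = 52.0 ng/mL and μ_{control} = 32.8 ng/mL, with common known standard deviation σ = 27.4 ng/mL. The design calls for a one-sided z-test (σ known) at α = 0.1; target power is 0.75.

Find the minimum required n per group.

n = 16 per group

Standardized effect: d = |μ_{active} − μ_{control}| / σ = |52.0 − 32.8| / 27.4 = 0.7007
For power 0.75 need Φ(δ − z_{0.1}) = 0.75, so δ = z_{0.1} + z_{0.25} = 1.282 + 0.674 = 1.956.
δ = d·√(n/2) ⇒ n = 2(δ/d)² = 2 × (1.956 / 0.7007)² = 15.58.
Round up to the next whole unit.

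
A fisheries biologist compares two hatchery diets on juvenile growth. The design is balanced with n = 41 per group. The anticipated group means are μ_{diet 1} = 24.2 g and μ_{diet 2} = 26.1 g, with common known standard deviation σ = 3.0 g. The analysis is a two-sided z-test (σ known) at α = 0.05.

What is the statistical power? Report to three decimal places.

Power ≈ 0.818

Standardized effect: d = |μ_{diet 1} − μ_{diet 2}| / σ = |24.2 − 26.1| / 3.0 = 0.6333
Noncentrality parameter: δ = d·√(n/2) = 0.6333 × √(41/2) = 2.8675
Critical value for a two-sided test at α = 0.05: z_{α/2} = 1.960.
Power = Φ(δ − 1.960) + Φ(−δ − 1.960) = Φ(0.908) + Φ(-4.828) = 0.8179 + 0.0000 = 0.8179.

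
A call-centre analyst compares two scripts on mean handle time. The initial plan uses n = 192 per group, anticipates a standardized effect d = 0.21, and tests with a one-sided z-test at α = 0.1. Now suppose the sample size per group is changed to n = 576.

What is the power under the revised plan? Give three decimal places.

With n = 576 per group: δ = d·√(n/2) = 0.21 × √(576/2) = 3.5638. Critical value z_{0.1} = 1.282.
Revised power = Φ(δ − 1.282) = Φ(2.282) = 0.9888.

Power ≈ 0.989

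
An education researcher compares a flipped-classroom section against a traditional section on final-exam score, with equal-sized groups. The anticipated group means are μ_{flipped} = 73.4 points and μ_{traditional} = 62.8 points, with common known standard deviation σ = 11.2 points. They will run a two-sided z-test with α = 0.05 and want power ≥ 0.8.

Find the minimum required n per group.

Standardized effect: d = |μ_{flipped} − μ_{traditional}| / σ = |73.4 − 62.8| / 11.2 = 0.9464
Set Φ(δ − 1.960) = 0.8; then δ − 1.960 = Φ⁻¹(0.8) = 0.842, giving δ = 2.802.
(The Φ(−δ − z_{α/2}) term is vanishingly small for δ > 0 and is dropped in the standard sample-size formula.)
δ = d·√(n/2) ⇒ n = 2(δ/d)² = 2 × (2.802 / 0.9464)² = 17.53.
Round up to the next whole unit.

n = 18 per group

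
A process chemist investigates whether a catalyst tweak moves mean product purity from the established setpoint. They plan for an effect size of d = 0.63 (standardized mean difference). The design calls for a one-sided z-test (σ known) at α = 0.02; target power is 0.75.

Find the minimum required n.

n = 19

Set Φ(δ − 2.054) = 0.75; then δ − 2.054 = Φ⁻¹(0.75) = 0.674, giving δ = 2.728.
δ = d·√n ⇒ n = (δ/d)² = (2.728 / 0.63)² = 18.75.
Round up to the next whole unit.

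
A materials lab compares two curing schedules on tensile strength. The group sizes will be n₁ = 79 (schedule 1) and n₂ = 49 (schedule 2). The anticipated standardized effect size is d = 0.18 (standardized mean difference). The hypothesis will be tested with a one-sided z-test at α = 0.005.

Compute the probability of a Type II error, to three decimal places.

Noncentrality parameter: δ = d / √(1/n₁ + 1/n₂) = 0.18 / √(1/79 + 1/49) = 0.9899
One-sided α = 0.005 → critical value z_{0.005} = 2.576.
Power = P(Z > 2.576 − δ) = Φ(-1.586) = 0.0564.
Type II error: β = 1 − power = 1 − 0.0564 = 0.9436.

β ≈ 0.944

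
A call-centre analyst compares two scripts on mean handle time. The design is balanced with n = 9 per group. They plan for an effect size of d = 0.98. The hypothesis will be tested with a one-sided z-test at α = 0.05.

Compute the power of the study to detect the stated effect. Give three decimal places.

Power ≈ 0.668

Noncentrality parameter: δ = d·√(n/2) = 0.98 × √(9/2) = 2.0789
Critical value for a one-sided test at α = 0.05: z_α = 1.645.
Power = Φ(δ − 1.645) = Φ(0.434) = 0.6679.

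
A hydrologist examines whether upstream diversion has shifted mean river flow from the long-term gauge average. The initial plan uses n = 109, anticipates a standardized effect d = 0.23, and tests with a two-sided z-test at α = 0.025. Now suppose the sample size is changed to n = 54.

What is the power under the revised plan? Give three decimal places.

With n = 54: δ = d·√n = 0.23 × √54 = 1.6901. Critical value z_{0.0125} = 2.241.
Revised power = Φ(δ − 2.241) + Φ(−δ − 2.241) = Φ(-0.551) + Φ(-3.932) = 0.2907 + 0.0000 = 0.2908.

Power ≈ 0.291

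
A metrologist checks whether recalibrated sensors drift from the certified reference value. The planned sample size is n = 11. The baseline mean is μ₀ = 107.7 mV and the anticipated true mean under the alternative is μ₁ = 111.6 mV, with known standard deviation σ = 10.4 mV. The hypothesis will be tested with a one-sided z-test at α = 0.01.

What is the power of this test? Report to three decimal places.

Standardized effect: d = |μ₁ − μ₀| / σ = |111.6 − 107.7| / 10.4 = 0.3750
Noncentrality parameter: δ = d·√n = 0.3750 × √11 = 1.2437
Critical value for a one-sided test at α = 0.01: z_α = 2.326.
Power = Φ(δ − 2.326) = Φ(-1.083) = 0.1395.

Power ≈ 0.139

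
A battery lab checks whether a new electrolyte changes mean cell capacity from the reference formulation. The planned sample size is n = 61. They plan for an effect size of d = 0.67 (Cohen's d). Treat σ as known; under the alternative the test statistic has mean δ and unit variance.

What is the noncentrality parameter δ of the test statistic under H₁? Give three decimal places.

The noncentrality parameter scales effect size by the design's sample-size factor: δ = d·√n = 0.67 × √61 = 5.2329

δ ≈ 5.233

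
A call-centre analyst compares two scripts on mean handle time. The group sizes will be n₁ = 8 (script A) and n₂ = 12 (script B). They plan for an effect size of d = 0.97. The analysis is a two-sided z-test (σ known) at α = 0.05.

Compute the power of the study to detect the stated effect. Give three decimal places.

Power ≈ 0.566

Noncentrality parameter: δ = d / √(1/n₁ + 1/n₂) = 0.97 / √(1/8 + 1/12) = 2.1252
Critical value for a two-sided test at α = 0.05: z_{α/2} = 1.960.
Power = Φ(δ − 1.960) + Φ(−δ − 1.960) = Φ(0.165) + Φ(-4.085) = 0.5656 + 0.0000 = 0.5656.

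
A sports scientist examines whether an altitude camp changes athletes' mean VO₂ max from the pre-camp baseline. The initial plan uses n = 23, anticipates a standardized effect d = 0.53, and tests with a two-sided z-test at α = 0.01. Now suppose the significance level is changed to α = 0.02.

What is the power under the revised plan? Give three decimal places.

δ = d·√n = 0.53 × √23 = 2.5418 (unchanged). New critical value: z_{0.01} = 2.326.
Revised power = Φ(δ − 2.326) + Φ(−δ − 2.326) = Φ(0.215) + Φ(-4.868) = 0.5853 + 0.0000 = 0.5853.

Power ≈ 0.585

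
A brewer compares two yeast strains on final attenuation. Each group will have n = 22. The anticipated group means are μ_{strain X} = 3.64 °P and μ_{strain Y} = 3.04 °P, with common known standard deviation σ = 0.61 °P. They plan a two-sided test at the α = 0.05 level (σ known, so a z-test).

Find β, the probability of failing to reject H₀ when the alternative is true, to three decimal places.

β ≈ 0.096

Standardized effect: d = |μ_{strain X} − μ_{strain Y}| / σ = |3.64 − 3.04| / 0.61 = 0.9836
Noncentrality parameter: δ = d·√(n/2) = 0.9836 × √(22/2) = 3.2623
Critical value for a two-sided test at α = 0.05: z_{α/2} = 1.960.
Power = Φ(δ − 1.960) + Φ(−δ − 1.960) = Φ(1.302) + Φ(-5.222) = 0.9036 + 0.0000 = 0.9036.
Type II error: β = 1 − power = 1 − 0.9036 = 0.0964.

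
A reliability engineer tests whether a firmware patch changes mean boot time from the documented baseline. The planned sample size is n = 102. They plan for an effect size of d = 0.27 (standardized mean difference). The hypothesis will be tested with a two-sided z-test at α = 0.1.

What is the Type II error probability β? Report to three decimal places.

β ≈ 0.140

Noncentrality parameter: δ = d·√n = 0.27 × √102 = 2.7269
Two-sided α = 0.1 → critical value z_{0.05} = 1.645.
Power = Φ(δ − 1.645) + Φ(−δ − 1.645) = Φ(1.082) + Φ(-4.372) = 0.8604 + 0.0000 = 0.8604.
Type II error: β = 1 − power = 1 − 0.8604 = 0.1396.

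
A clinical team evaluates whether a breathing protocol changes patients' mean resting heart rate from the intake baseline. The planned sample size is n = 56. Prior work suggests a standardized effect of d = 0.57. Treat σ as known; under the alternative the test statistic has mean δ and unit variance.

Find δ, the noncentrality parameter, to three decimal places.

The noncentrality parameter scales effect size by the design's sample-size factor: δ = d·√n = 0.57 × √56 = 4.2655

δ ≈ 4.265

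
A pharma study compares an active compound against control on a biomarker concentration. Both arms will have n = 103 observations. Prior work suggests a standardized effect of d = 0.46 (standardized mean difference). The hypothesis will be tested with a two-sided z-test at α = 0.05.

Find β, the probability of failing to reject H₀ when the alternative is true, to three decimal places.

Noncentrality parameter: δ = d·√(n/2) = 0.46 × √(103/2) = 3.3011
Two-sided α = 0.05 → critical value z_{0.025} = 1.960.
Power = Φ(δ − 1.960) + Φ(−δ − 1.960) = Φ(1.341) + Φ(-5.261) = 0.9101 + 0.0000 = 0.9101.
Type II error: β = 1 − power = 1 − 0.9101 = 0.0899.

β ≈ 0.090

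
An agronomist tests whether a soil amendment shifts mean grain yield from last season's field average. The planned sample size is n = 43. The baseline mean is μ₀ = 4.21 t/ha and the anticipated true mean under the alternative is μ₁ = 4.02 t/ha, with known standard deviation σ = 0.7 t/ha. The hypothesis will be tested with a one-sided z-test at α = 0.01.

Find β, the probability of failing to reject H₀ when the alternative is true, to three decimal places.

Standardized effect: d = |μ₁ − μ₀| / σ = |4.02 − 4.21| / 0.7 = 0.2714
Noncentrality parameter: λ = d·√n = 0.2714 × √43 = 1.7799
Critical value for a one-sided test at α = 0.01: z_α = 2.326.
Power = P(Z > 2.326 − λ) = Φ(-0.546) = 0.2924.
Type II error: β = 1 − power = 1 − 0.2924 = 0.7076.

β ≈ 0.708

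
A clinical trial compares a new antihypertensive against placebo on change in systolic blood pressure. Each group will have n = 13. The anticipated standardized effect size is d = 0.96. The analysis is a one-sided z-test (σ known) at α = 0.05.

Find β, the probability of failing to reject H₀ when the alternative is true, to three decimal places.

Noncentrality parameter: λ = d·√(n/2) = 0.96 × √(13/2) = 2.4475
Critical value for a one-sided test at α = 0.05: z_α = 1.645.
Power = P(Z > 1.645 − λ) = Φ(0.803) = 0.7889.
Type II error: β = 1 − power = 1 − 0.7889 = 0.2111.

β ≈ 0.211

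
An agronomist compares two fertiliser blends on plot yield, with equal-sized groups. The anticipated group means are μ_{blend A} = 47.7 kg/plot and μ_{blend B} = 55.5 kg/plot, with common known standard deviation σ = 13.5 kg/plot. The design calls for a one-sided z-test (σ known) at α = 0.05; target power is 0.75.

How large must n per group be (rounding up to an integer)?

Standardized effect: d = |μ_{blend A} − μ_{blend B}| / σ = |47.7 − 55.5| / 13.5 = 0.5778
Set Φ(δ − 1.645) = 0.75; then δ − 1.645 = Φ⁻¹(0.75) = 0.674, giving δ = 2.319.
δ = d·√(n/2) ⇒ n = 2(δ/d)² = 2 × (2.319 / 0.5778)² = 32.23.
Rounding up, n = 33 per group.

n = 33 per group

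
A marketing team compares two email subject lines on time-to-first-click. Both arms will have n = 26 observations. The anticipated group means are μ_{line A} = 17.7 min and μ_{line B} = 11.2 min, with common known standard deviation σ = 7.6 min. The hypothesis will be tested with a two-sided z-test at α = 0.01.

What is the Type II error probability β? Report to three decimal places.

β ≈ 0.306

Standardized effect: d = |μ_{line A} − μ_{line B}| / σ = |17.7 − 11.2| / 7.6 = 0.8553
Noncentrality parameter: δ = d·√(n/2) = 0.8553 × √(26/2) = 3.0837
Two-sided α = 0.01 → critical value z_{0.005} = 2.576.
Power = Φ(δ − 2.576) + Φ(−δ − 2.576) = Φ(0.508) + Φ(-5.660) = 0.6942 + 0.0000 = 0.6942.
Type II error: β = 1 − power = 1 − 0.6942 = 0.3058.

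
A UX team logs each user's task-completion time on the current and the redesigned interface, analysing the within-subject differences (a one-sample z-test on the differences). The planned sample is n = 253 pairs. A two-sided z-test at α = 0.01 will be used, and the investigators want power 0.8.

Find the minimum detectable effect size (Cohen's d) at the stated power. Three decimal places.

d ≈ 0.215

Need Φ(δ − 2.576) = 0.8, so δ = 2.576 + 0.842 = 3.417.
(Lower-tail contribution to power is negligible for δ > 0.)
δ = d·√n ⇒ d = δ/√n = 3.417/√253 = 0.2149.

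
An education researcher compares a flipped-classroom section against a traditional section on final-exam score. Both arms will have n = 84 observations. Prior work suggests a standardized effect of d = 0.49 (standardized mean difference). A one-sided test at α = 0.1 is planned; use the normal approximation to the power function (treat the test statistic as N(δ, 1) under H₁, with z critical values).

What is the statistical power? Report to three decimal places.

Power ≈ 0.971

Noncentrality parameter: δ = d·√(n/2) = 0.49 × √(84/2) = 3.1756
One-sided α = 0.1 → critical value z_{0.1} = 1.282.
Power = P(Z > 1.282 − δ) = Φ(1.894) = 0.9709.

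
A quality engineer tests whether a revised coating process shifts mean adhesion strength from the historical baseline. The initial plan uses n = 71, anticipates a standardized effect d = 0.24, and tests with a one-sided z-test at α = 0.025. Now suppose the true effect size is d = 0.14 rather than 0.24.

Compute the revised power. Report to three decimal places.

Power ≈ 0.218

With d = 0.14: δ = d·√n = 0.14 × √71 = 1.1797. Critical value z_{0.025} = 1.960.
Revised power = P(Z > 1.960 − δ) = Φ(-0.780) = 0.2176.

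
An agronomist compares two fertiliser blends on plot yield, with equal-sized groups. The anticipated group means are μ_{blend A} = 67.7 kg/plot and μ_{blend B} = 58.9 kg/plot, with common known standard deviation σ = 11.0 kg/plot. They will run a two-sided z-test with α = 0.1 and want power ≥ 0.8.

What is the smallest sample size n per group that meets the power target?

n = 20 per group

Standardized effect: d = |μ_{blend A} − μ_{blend B}| / σ = |67.7 − 58.9| / 11.0 = 0.8000
Set Φ(δ − 1.645) = 0.8; then δ − 1.645 = Φ⁻¹(0.8) = 0.842, giving δ = 2.486.
(The Φ(−δ − z_{α/2}) term is vanishingly small for δ > 0 and is dropped in the standard sample-size formula.)
δ = d·√(n/2) ⇒ n = 2(δ/d)² = 2 × (2.486 / 0.8000)² = 19.32.
Round up to the next whole unit.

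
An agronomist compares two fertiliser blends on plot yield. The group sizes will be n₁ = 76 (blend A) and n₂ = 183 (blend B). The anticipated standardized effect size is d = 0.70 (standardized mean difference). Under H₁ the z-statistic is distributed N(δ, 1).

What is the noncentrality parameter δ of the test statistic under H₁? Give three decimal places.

The noncentrality parameter scales effect size by the design's sample-size factor: δ = d / √(1/n₁ + 1/n₂) = 0.70 / √(1/76 + 1/183) = 5.1296

δ ≈ 5.130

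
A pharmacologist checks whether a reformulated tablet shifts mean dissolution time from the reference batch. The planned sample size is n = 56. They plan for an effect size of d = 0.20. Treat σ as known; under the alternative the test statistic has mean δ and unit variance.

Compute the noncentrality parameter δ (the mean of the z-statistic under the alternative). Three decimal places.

δ ≈ 1.497

δ = d·√n = 0.20 × √56 = 1.4967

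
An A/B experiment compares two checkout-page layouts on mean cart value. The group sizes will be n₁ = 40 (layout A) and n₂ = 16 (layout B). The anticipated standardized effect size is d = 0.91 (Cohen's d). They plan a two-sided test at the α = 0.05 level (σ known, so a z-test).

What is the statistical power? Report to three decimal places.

Noncentrality parameter: δ = d / √(1/n₁ + 1/n₂) = 0.91 / √(1/40 + 1/16) = 3.0764
Two-sided α = 0.05 → critical value z_{0.025} = 1.960.
Power = Φ(δ − 1.960) + Φ(−δ − 1.960) = Φ(1.116) + Φ(-5.036) = 0.8679 + 0.0000 = 0.8679.

Power ≈ 0.868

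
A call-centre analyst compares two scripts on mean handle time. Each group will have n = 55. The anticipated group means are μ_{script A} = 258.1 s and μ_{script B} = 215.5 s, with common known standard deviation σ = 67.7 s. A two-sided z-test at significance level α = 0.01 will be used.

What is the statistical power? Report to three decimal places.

Standardized effect: d = |μ_{script A} − μ_{script B}| / σ = |258.1 − 215.5| / 67.7 = 0.6292
Noncentrality parameter: δ = d·√(n/2) = 0.6292 × √(55/2) = 3.2998
Two-sided α = 0.01 → critical value z_{0.005} = 2.576.
Power = Φ(δ − 2.576) + Φ(−δ − 2.576) = Φ(0.724) + Φ(-5.876) = 0.7655 + 0.0000 = 0.7655.

Power ≈ 0.765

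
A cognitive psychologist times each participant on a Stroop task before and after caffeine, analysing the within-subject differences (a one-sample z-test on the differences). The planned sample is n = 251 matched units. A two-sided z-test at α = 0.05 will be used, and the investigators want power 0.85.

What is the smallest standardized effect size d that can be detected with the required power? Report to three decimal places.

d ≈ 0.189

Required noncentrality: δ = z_{0.025} + z_{0.15} = 1.960 + 1.036 = 2.996.
(Lower-tail contribution to power is negligible for δ > 0.)
δ = d·√n ⇒ d = δ/√n = 2.996/√251 = 0.1891.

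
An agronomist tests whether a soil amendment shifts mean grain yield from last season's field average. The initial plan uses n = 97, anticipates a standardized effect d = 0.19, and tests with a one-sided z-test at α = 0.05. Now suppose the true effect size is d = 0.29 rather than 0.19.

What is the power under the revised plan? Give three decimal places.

With d = 0.29: δ = d·√n = 0.29 × √97 = 2.8562. Critical value z_{0.05} = 1.645.
Revised power = P(Z > 1.645 − δ) = Φ(1.211) = 0.8871.

Power ≈ 0.887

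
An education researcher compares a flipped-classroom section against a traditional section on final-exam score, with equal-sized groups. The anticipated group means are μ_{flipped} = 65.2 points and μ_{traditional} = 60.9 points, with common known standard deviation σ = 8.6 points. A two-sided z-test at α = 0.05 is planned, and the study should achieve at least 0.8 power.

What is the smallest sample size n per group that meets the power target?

Standardized effect: d = |μ_{flipped} − μ_{traditional}| / σ = |65.2 − 60.9| / 8.6 = 0.5000
Set Φ(δ − 1.960) = 0.8; then δ − 1.960 = Φ⁻¹(0.8) = 0.842, giving δ = 2.802.
(The Φ(−δ − z_{α/2}) term is vanishingly small for δ > 0 and is dropped in the standard sample-size formula.)
δ = d·√(n/2) ⇒ n = 2(δ/d)² = 2 × (2.802 / 0.5000)² = 62.79.
Rounding up, n = 63 per group.

n = 63 per group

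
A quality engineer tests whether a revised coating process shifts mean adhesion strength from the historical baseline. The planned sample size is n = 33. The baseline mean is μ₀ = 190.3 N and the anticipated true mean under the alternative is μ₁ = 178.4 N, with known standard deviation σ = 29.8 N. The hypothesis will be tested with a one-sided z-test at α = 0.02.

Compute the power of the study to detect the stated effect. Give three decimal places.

Power ≈ 0.595

Standardized effect: d = |μ₁ − μ₀| / σ = |178.4 − 190.3| / 29.8 = 0.3993
Noncentrality parameter: δ = d·√n = 0.3993 × √33 = 2.2940
Critical value for a one-sided test at α = 0.02: z_α = 2.054.
Power = P(Z > 2.054 − δ) = Φ(0.240) = 0.5949.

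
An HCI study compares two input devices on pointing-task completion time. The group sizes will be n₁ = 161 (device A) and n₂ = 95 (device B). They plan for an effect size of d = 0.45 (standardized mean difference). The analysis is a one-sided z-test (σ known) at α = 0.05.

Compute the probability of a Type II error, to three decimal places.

Noncentrality parameter: δ = d / √(1/n₁ + 1/n₂) = 0.45 / √(1/161 + 1/95) = 3.4783
Critical value for a one-sided test at α = 0.05: z_α = 1.645.
Power = Φ(δ − 1.645) = Φ(1.833) = 0.9666.
Type II error: β = 1 − power = 1 − 0.9666 = 0.0334.

β ≈ 0.033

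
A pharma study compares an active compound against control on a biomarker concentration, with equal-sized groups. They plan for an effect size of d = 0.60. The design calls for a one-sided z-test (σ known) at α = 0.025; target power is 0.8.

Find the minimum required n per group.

Set Φ(δ − 1.960) = 0.8; then δ − 1.960 = Φ⁻¹(0.8) = 0.842, giving δ = 2.802.
δ = d·√(n/2) ⇒ n = 2(δ/d)² = 2 × (2.802 / 0.60)² = 43.60.
Round up to the next whole unit.

n = 44 per group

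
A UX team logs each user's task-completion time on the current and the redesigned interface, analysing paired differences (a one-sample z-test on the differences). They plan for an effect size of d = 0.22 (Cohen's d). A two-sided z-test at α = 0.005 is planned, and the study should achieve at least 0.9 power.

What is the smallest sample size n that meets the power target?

For power 0.9 need Φ(δ − z_{0.0025}) = 0.9, so δ = z_{0.0025} + z_{0.10} = 2.807 + 1.282 = 4.089.
(The Φ(−δ − z_{α/2}) term is vanishingly small for δ > 0 and is dropped in the standard sample-size formula.)
δ = d·√n ⇒ n = (δ/d)² = (4.089 / 0.22)² = 345.38.
Round up to the next whole unit.

n = 346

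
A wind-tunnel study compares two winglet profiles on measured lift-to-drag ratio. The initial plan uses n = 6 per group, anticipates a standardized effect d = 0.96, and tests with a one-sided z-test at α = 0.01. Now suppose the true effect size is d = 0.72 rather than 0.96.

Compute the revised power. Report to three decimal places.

With d = 0.72: δ = d·√(n/2) = 0.72 × √(6/2) = 1.2471. Critical value z_{0.01} = 2.326.
Revised power = Φ(δ − 2.326) = Φ(-1.079) = 0.1402.

Power ≈ 0.140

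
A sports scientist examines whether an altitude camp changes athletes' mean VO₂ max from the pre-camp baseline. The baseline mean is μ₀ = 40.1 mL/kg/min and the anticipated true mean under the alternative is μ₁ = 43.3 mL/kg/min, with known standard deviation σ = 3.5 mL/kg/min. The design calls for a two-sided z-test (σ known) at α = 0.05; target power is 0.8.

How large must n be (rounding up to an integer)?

n = 10

Standardized effect: d = |μ₁ − μ₀| / σ = |43.3 − 40.1| / 3.5 = 0.9143
For power 0.8 need Φ(δ − z_{0.025}) = 0.8, so δ = z_{0.025} + z_{0.20} = 1.960 + 0.842 = 2.802.
(For δ > 0 the lower-tail rejection region contributes negligibly to power, so the one-term inversion is standard.)
δ = d·√n ⇒ n = (δ/d)² = (2.802 / 0.9143)² = 9.39.
Rounding up, n = 10.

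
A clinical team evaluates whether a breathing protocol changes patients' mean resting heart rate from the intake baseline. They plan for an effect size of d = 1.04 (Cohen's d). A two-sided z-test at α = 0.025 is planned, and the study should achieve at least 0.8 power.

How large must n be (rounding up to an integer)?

n = 9

For power 0.8 need Φ(δ − z_{0.0125}) = 0.8, so δ = z_{0.0125} + z_{0.20} = 2.241 + 0.842 = 3.083.
(Ignoring the negligible lower-tail rejection probability gives the usual closed-form inversion.)
δ = d·√n ⇒ n = (δ/d)² = (3.083 / 1.04)² = 8.79.
Rounding up, n = 9.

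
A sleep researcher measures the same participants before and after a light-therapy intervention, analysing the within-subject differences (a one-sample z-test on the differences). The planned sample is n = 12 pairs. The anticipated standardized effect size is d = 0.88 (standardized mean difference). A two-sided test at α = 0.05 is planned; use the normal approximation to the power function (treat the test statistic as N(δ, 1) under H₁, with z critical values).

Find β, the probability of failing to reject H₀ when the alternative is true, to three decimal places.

Noncentrality parameter: δ = d·√n = 0.88 × √12 = 3.0484
Two-sided α = 0.05 → critical value z_{0.025} = 1.960.
Power = Φ(δ − 1.960) + Φ(−δ − 1.960) = Φ(1.088) + Φ(-5.008) = 0.8618 + 0.0000 = 0.8618.
Type II error: β = 1 − power = 1 − 0.8618 = 0.1382.

β ≈ 0.138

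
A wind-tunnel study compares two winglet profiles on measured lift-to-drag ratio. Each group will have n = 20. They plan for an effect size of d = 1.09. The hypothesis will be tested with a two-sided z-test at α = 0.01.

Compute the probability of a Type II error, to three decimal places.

Noncentrality parameter: δ = d·√(n/2) = 1.09 × √(20/2) = 3.4469
Critical value for a two-sided test at α = 0.01: z_{α/2} = 2.576.
Power = Φ(δ − 2.576) + Φ(−δ − 2.576) = Φ(0.871) + Φ(-6.023) = 0.8081 + 0.0000 = 0.8081.
Type II error: β = 1 − power = 1 − 0.8081 = 0.1919.

β ≈ 0.192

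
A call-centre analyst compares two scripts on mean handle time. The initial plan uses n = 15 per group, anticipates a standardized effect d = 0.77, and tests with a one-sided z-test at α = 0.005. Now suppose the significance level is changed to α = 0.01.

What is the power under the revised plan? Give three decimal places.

δ = d·√(n/2) = 0.77 × √(15/2) = 2.1087 (unchanged). New critical value: z_{0.01} = 2.326.
Revised power = P(Z > 2.326 − δ) = Φ(-0.218) = 0.4139.

Power ≈ 0.414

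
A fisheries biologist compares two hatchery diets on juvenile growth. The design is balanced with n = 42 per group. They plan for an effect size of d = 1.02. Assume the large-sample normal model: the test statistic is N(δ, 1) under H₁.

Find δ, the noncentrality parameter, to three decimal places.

δ = d·√(n/2) = 1.02 × √(42/2) = 4.6742

δ ≈ 4.674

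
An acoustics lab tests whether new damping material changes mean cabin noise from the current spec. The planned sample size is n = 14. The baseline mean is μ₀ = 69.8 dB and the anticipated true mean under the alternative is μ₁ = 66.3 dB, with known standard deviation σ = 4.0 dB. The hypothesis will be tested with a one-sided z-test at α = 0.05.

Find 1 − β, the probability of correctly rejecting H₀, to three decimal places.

Power ≈ 0.948

Standardized effect: d = |μ₁ − μ₀| / σ = |66.3 − 69.8| / 4.0 = 0.8750
Noncentrality parameter: δ = d·√n = 0.8750 × √14 = 3.2740
One-sided α = 0.05 → critical value z_{0.05} = 1.645.
Power = P(Z > 1.645 − δ) = Φ(1.629) = 0.9484.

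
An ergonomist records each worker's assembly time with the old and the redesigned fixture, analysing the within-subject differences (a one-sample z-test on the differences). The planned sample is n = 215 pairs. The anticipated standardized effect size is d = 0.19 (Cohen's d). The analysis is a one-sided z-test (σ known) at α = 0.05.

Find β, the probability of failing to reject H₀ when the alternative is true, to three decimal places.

Noncentrality parameter: δ = d·√n = 0.19 × √215 = 2.7859
One-sided α = 0.05 → critical value z_{0.05} = 1.645.
Power = Φ(δ − 1.645) = Φ(1.141) = 0.8731.
Type II error: β = 1 − power = 1 − 0.8731 = 0.1269.

β ≈ 0.127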